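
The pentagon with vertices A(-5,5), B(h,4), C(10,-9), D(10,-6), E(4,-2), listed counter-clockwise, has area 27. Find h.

The doubled signed area Σ (x_i y_{i+1} − x_{i+1} y_i) is linear in h.
With h=0 it equals -16; the coefficient of h is -14 (from the two edges through B).
So -14·h + -16 = 2·27 = 54 ⇒ h = -5.

-5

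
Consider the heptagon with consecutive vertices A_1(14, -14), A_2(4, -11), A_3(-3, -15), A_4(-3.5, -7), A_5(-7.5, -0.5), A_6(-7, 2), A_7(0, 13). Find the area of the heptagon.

Cross-terms: -98, -93, -31.5, -50.75, -18.5, -91, -182  ⇒  Σ = -564.75
Area = |Σ|/2 = 282.375.

282.375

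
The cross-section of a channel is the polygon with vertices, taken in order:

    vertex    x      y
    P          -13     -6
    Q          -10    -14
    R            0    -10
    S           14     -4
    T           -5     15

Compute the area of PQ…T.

Apply the surveyor's formula: 2A = Σ (x_i·y_{i+1} − x_{i+1}·y_i), indices taken mod 5.
Σ = (122) + (100) + (140) + (190) + (225) = 777
Area = |Σ|/2 = 388.5.

388.5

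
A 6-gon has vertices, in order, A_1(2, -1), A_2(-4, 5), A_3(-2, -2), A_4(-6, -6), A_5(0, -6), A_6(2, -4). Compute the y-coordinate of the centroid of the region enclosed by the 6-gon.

-28/13

Apply the surveyor's formula. First the cross-terms c_i = x_i·y_{i+1} − x_{i+1}·y_i:
  6, 18, 0, 36, 12, 6  ⇒  2A = 78, A = 39.
Then Σ (y_i + y_{i+1})·c_i = -504, so ȳ = -504 / (6·39) = -28/13.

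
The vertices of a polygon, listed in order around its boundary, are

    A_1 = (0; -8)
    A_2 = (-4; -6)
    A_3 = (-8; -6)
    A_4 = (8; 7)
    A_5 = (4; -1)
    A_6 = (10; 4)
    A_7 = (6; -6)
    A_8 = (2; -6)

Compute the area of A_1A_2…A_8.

Σ = (-32) + (-24) + (-8) + (-36) + (26) + (-84) + (-24) + (-16) = -198
Area = |Σ|/2 = 99.

99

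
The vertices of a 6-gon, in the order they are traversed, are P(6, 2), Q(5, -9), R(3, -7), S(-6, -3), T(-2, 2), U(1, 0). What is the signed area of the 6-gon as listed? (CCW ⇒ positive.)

-70.5

Σ = (-64) + (-8) + (-51) + (-18) + (-2) + (2) = -141
Signed area = Σ/2 = -70.5 (negative ⇒ clockwise traversal).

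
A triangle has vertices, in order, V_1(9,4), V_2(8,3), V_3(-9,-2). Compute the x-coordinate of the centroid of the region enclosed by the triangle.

8/3

Apply the shoelace formula. First the cross-terms c_i = x_i·y_{i+1} − x_{i+1}·y_i:
  -5, 11, -18  ⇒  2A = -12, A = -6.
Then Σ (x_i + x_{i+1})·c_i = -96, so x̄ = -96 / (6·(-6)) = 8/3.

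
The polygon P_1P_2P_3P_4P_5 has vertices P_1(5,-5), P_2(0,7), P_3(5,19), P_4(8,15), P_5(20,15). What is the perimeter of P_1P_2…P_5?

|P_1P_2| = √((-5)² + (12)²) = √169 = 13
|P_2P_3| = √((5)² + (12)²) = √169 = 13
|P_3P_4| = √((3)² + (-4)²) = √25 = 5
|P_4P_5| = √((12)² + (0)²) = √144 = 12
|P_5P_1| = √((-15)² + (-20)²) = √625 = 25
Perimeter = 13 + 13 + 5 + 12 + 25 = 68.

68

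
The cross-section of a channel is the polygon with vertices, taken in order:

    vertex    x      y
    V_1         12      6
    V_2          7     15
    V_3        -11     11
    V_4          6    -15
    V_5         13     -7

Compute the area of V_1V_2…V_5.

397

Apply the shoelace formula: 2A = Σ (x_i·y_{i+1} − x_{i+1}·y_i), indices taken mod 5.
Σ = (138) + (242) + (99) + (153) + (162) = 794
Area = |Σ|/2 = 397.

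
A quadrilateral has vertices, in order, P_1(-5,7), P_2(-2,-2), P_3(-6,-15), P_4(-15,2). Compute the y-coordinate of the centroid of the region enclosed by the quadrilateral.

Apply the surveyor's formula. First the cross-terms c_i = x_i·y_{i+1} − x_{i+1}·y_i:
  24, 18, -237, -95  ⇒  2A = -290, A = -145.
Then Σ (y_i + y_{i+1})·c_i = 2040, so ȳ = 2040 / (6·(-145)) = -68/29.

-68/29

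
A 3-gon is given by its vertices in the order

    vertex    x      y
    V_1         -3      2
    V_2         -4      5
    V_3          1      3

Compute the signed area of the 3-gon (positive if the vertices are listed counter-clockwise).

-6.5

Apply the shoelace (surveyor's) formula: 2A = Σ (x_i·y_{i+1} − x_{i+1}·y_i), indices taken mod 3.
Cross-terms: -7, -17, 11  ⇒  Σ = -13
Signed area = Σ/2 = -6.5 (negative ⇒ clockwise traversal).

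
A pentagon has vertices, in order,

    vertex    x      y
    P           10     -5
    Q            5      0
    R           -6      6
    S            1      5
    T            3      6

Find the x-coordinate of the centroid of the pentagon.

162/65

Apply Gauss's area formula. First the cross-terms c_i = x_i·y_{i+1} − x_{i+1}·y_i:
  25, 30, -36, -9, -75  ⇒  2A = -65, A = -32.5.
Then Σ (x_i + x_{i+1})·c_i = -486, so x̄ = -486 / (6·(-32.5)) = 162/65.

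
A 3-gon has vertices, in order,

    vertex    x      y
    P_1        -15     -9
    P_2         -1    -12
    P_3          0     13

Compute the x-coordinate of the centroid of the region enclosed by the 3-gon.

Apply the shoelace (surveyor's) formula. First the cross-terms c_i = x_i·y_{i+1} − x_{i+1}·y_i:
  171, -13, 195  ⇒  2A = 353, A = 176.5.
Then Σ (x_i + x_{i+1})·c_i = -5648, so x̄ = -5648 / (6·176.5) = -16/3.

-16/3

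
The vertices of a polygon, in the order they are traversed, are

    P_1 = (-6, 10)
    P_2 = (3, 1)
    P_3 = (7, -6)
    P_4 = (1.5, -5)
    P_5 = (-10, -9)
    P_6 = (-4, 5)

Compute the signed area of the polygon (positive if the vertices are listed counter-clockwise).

Apply the surveyor's formula: 2A = Σ (x_i·y_{i+1} − x_{i+1}·y_i), indices taken mod 6.
Σ = (-36) + (-25) + (-26) + (-63.5) + (-86) + (-10) = -246.5
Signed area = Σ/2 = -123.25 (negative ⇒ clockwise traversal).

-123.25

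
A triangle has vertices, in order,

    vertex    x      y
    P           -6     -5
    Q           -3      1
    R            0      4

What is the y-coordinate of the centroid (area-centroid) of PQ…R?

Apply the shoelace formula. First the cross-terms c_i = x_i·y_{i+1} − x_{i+1}·y_i:
  -21, -12, 24  ⇒  2A = -9, A = -4.5.
Then Σ (y_i + y_{i+1})·c_i = 0, so ȳ = 0 / (6·(-4.5)) = 0.

0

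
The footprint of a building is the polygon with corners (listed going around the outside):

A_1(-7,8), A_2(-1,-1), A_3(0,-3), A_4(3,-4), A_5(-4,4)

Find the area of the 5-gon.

9.5

Apply Gauss's area formula: 2A = Σ (x_i·y_{i+1} − x_{i+1}·y_i), indices taken mod 5.
Σ = (15) + (3) + (9) + (-4) + (-4) = 19
Area = |Σ|/2 = 9.5.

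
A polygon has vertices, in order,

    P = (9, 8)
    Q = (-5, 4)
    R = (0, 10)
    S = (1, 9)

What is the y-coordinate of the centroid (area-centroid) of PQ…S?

1219/171

Apply the shoelace (surveyor's) formula. First the cross-terms c_i = x_i·y_{i+1} − x_{i+1}·y_i:
  76, -50, -10, -73  ⇒  2A = -57, A = -28.5.
Then Σ (y_i + y_{i+1})·c_i = -1219, so ȳ = -1219 / (6·(-28.5)) = 1219/171.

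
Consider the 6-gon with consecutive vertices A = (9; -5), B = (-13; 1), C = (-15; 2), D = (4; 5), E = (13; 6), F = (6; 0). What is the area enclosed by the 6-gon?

Apply the shoelace (surveyor's) formula: 2A = Σ (x_i·y_{i+1} − x_{i+1}·y_i), indices taken mod 6.
Cross-terms: -56, -11, -83, -41, -36, -30  ⇒  Σ = -257
Area = |Σ|/2 = 128.5.

128.5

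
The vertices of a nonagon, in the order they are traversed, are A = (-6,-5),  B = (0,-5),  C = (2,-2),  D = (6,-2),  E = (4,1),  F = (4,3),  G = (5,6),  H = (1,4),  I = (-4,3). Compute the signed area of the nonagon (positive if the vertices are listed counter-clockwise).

75

Cross-terms: 30, 10, 8, 14, 8, 9, 14, 19, 38  ⇒  Σ = 150
Signed area = Σ/2 = 75 (positive ⇒ counter-clockwise traversal).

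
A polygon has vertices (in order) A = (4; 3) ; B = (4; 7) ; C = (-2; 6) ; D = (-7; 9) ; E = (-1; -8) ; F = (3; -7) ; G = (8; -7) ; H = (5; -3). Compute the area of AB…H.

123.5

Apply Gauss's area formula: 2A = Σ (x_i·y_{i+1} − x_{i+1}·y_i), indices taken mod 8.
Σ = (16) + (38) + (24) + (65) + (31) + (35) + (11) + (27) = 247
Area = |Σ|/2 = 123.5.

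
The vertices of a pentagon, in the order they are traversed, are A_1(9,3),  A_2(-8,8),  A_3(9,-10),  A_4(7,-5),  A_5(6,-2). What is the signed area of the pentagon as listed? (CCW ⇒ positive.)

Apply the shoelace formula: 2A = Σ (x_i·y_{i+1} − x_{i+1}·y_i), indices taken mod 5.
Σ = (96) + (8) + (25) + (16) + (36) = 181
Signed area = Σ/2 = 90.5 (positive ⇒ counter-clockwise traversal).

90.5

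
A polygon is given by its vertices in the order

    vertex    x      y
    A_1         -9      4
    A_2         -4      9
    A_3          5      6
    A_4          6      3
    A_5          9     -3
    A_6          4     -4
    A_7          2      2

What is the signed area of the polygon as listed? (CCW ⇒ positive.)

Σ = (-65) + (-69) + (-21) + (-45) + (-24) + (16) + (26) = -182
Signed area = Σ/2 = -91 (negative ⇒ clockwise traversal).

-91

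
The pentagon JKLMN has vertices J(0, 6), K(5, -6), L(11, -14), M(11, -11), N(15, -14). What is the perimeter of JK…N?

|JK| = √((5)² + (-12)²) = √169 = 13
|KL| = √((6)² + (-8)²) = √100 = 10
|LM| = √((0)² + (3)²) = √9 = 3
|MN| = √((4)² + (-3)²) = √25 = 5
|NJ| = √((-15)² + (20)²) = √625 = 25
Perimeter = 13 + 10 + 3 + 5 + 25 = 56.

56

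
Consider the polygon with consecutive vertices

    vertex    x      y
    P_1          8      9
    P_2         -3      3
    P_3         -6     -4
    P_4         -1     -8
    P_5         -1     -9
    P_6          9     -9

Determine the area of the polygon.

184.5

Apply the shoelace (surveyor's) formula: 2A = Σ (x_i·y_{i+1} − x_{i+1}·y_i), indices taken mod 6.
P_1→P_2: (8)(3) − (-3)(9) = 51
P_2→P_3: (-3)(-4) − (-6)(3) = 30
P_3→P_4: (-6)(-8) − (-1)(-4) = 44
P_4→P_5: (-1)(-9) − (-1)(-8) = 1
P_5→P_6: (-1)(-9) − (9)(-9) = 90
P_6→P_1: (9)(9) − (8)(-9) = 153
Σ = 369
Area = |Σ|/2 = 184.5.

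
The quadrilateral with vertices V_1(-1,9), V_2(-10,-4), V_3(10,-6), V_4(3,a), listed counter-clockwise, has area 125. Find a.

The doubled signed area Σ (x_i y_{i+1} − x_{i+1} y_i) is linear in a.
With a=0 it equals 239; the coefficient of a is 11 (from the two edges through V_4).
So 11·a + 239 = 2·125 = 250 ⇒ a = 1.

1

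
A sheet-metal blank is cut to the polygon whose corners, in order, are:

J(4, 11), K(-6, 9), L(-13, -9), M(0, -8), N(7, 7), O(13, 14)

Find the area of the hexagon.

263.5

Apply the surveyor's formula: 2A = Σ (x_i·y_{i+1} − x_{i+1}·y_i), indices taken mod 6.
Cross-terms: 102, 171, 104, 56, 7, 87  ⇒  Σ = 527
Area = |Σ|/2 = 263.5.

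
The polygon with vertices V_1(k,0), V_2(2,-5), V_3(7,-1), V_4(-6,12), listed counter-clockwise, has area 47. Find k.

Write out the shoelace sum; only the two edges meeting at V_1 involve k:
2·Area = [((-6)·0 − k·12) + (k·(-5) − 2·0)] + 111
       = -17·k + 111 = 94
⇒ k = 1.

1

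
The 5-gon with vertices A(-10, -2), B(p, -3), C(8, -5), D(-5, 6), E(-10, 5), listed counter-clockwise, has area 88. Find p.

2

Write out the shoelace sum; only the two edges meeting at B involve p:
2·Area = [((-10)·(-3) − p·(-2)) + (p·(-5) − 8·(-3))] + 128
       = -3·p + 182 = 176
⇒ p = 2.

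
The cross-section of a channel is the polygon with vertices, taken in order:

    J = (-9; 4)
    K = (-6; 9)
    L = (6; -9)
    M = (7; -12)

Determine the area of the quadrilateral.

Apply the shoelace formula: 2A = Σ (x_i·y_{i+1} − x_{i+1}·y_i), indices taken mod 4.
Σ = (-57) + (0) + (-9) + (-80) = -146
Area = |Σ|/2 = 73.

73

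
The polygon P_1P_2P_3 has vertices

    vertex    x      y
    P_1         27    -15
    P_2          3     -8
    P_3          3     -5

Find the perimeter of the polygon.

|P_1P_2| = √((-24)² + (7)²) = √625 = 25
|P_2P_3| = √((0)² + (3)²) = √9 = 3
|P_3P_1| = √((24)² + (-10)²) = √676 = 26
Perimeter = 25 + 3 + 26 = 54.

54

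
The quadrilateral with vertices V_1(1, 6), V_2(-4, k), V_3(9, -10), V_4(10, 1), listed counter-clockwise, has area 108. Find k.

2

Write out the shoelace sum; only the two edges meeting at V_2 involve k:
2·Area = [(1·k − (-4)·6) + ((-4)·(-10) − 9·k)] + 168
       = -8·k + 232 = 216
⇒ k = 2.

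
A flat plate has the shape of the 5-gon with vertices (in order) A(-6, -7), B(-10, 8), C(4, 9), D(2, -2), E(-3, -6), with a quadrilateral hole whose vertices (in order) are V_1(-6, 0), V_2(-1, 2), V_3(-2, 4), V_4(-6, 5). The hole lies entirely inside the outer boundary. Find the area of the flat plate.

133.5

Outer boundary:
A→B: (-6)(8) − (-10)(-7) = -118
B→C: (-10)(9) − (4)(8) = -122
C→D: (4)(-2) − (2)(9) = -26
D→E: (2)(-6) − (-3)(-2) = -18
E→A: (-3)(-7) − (-6)(-6) = -15
Σ = -299
Area = |Σ|/2 = 149.5.
Hole:
Apply Gauss's area formula: 2A = Σ (x_i·y_{i+1} − x_{i+1}·y_i), indices taken mod 4.
Cross-terms: -12, 0, 14, 30  ⇒  Σ = 32
Area = |Σ|/2 = 16.
Net area = 149.5 − 16 = 133.5.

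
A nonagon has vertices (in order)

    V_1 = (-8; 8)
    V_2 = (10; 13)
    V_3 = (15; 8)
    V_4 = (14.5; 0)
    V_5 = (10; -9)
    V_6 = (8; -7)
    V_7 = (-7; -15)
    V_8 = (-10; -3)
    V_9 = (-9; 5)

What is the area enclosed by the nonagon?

Apply the shoelace formula: 2A = Σ (x_i·y_{i+1} − x_{i+1}·y_i), indices taken mod 9.
Cross-terms: -184, -115, -116, -130.5, 2, -169, -129, -77, -32  ⇒  Σ = -950.5
Area = |Σ|/2 = 475.25.

475.25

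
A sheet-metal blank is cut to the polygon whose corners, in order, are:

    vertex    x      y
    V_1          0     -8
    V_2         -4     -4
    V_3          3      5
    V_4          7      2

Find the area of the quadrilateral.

Apply the shoelace (surveyor's) formula: 2A = Σ (x_i·y_{i+1} − x_{i+1}·y_i), indices taken mod 4.
V_1→V_2: (0)(-4) − (-4)(-8) = -32
V_2→V_3: (-4)(5) − (3)(-4) = -8
V_3→V_4: (3)(2) − (7)(5) = -29
V_4→V_1: (7)(-8) − (0)(2) = -56
Σ = -125
Area = |Σ|/2 = 62.5.

62.5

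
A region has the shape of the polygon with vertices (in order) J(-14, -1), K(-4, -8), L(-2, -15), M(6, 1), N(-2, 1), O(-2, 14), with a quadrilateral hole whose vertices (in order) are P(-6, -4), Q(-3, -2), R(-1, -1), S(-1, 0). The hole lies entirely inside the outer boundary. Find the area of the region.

Outer boundary:
Apply the shoelace formula: 2A = Σ (x_i·y_{i+1} − x_{i+1}·y_i), indices taken mod 6.
J→K: (-14)(-8) − (-4)(-1) = 108
K→L: (-4)(-15) − (-2)(-8) = 44
L→M: (-2)(1) − (6)(-15) = 88
M→N: (6)(1) − (-2)(1) = 8
N→O: (-2)(14) − (-2)(1) = -26
O→J: (-2)(-1) − (-14)(14) = 198
Σ = 420
Area = |Σ|/2 = 210.
Hole:
Apply Gauss's area formula: 2A = Σ (x_i·y_{i+1} − x_{i+1}·y_i), indices taken mod 4.
P→Q: (-6)(-2) − (-3)(-4) = 0
Q→R: (-3)(-1) − (-1)(-2) = 1
R→S: (-1)(0) − (-1)(-1) = -1
S→P: (-1)(-4) − (-6)(0) = 4
Σ = 4
Area = |Σ|/2 = 2.
Net area = 210 − 2 = 208.

208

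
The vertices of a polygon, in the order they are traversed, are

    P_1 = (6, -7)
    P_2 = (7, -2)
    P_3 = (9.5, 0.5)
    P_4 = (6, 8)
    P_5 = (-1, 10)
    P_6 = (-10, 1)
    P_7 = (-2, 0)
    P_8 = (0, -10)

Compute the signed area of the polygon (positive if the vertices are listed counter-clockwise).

190.75

P_1→P_2: (6)(-2) − (7)(-7) = 37
P_2→P_3: (7)(0.5) − (9.5)(-2) = 22.5
P_3→P_4: (9.5)(8) − (6)(0.5) = 73
P_4→P_5: (6)(10) − (-1)(8) = 68
P_5→P_6: (-1)(1) − (-10)(10) = 99
P_6→P_7: (-10)(0) − (-2)(1) = 2
P_7→P_8: (-2)(-10) − (0)(0) = 20
P_8→P_1: (0)(-7) − (6)(-10) = 60
Σ = 381.5
Signed area = Σ/2 = 190.75 (positive ⇒ counter-clockwise traversal).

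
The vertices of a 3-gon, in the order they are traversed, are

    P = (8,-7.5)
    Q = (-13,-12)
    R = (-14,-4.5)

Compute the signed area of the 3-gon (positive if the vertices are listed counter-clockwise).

-81

Apply the surveyor's formula: 2A = Σ (x_i·y_{i+1} − x_{i+1}·y_i), indices taken mod 3.
Σ = (-193.5) + (-109.5) + (141) = -162
Signed area = Σ/2 = -81 (negative ⇒ clockwise traversal).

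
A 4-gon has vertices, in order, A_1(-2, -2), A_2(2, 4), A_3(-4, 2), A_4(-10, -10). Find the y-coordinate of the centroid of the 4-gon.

-92/57

Apply the shoelace formula. First the cross-terms c_i = x_i·y_{i+1} − x_{i+1}·y_i:
  -4, 20, 60, 0  ⇒  2A = 76, A = 38.
Then Σ (y_i + y_{i+1})·c_i = -368, so ȳ = -368 / (6·38) = -92/57.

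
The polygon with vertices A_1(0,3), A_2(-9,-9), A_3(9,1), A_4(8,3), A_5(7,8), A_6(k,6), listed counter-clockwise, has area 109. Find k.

-3

The doubled signed area Σ (x_i y_{i+1} − x_{i+1} y_i) is linear in k.
With k=0 it equals 203; the coefficient of k is -5 (from the two edges through A_6).
So -5·k + 203 = 2·109 = 218 ⇒ k = -3.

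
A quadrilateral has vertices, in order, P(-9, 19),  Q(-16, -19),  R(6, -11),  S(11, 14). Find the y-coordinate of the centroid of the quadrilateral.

Apply Gauss's area formula. First the cross-terms c_i = x_i·y_{i+1} − x_{i+1}·y_i:
  475, 290, 205, 335  ⇒  2A = 1305, A = 652.5.
Then Σ (y_i + y_{i+1})·c_i = 2970, so ȳ = 2970 / (6·652.5) = 22/29.

22/29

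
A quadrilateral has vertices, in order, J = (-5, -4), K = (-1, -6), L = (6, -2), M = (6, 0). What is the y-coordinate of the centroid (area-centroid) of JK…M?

Apply Gauss's area formula. First the cross-terms c_i = x_i·y_{i+1} − x_{i+1}·y_i:
  26, 38, 12, -24  ⇒  2A = 52, A = 26.
Then Σ (y_i + y_{i+1})·c_i = -492, so ȳ = -492 / (6·26) = -41/13.

-41/13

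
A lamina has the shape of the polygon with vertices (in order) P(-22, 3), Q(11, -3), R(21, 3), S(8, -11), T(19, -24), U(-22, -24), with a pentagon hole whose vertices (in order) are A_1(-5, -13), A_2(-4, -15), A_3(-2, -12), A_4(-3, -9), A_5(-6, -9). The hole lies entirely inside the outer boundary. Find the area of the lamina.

829

Outer boundary:
Apply the surveyor's formula: 2A = Σ (x_i·y_{i+1} − x_{i+1}·y_i), indices taken mod 6.
Cross-terms: 33, 96, -255, 17, -984, -594  ⇒  Σ = -1687
Area = |Σ|/2 = 843.5.
Hole:
Apply the shoelace (surveyor's) formula: 2A = Σ (x_i·y_{i+1} − x_{i+1}·y_i), indices taken mod 5.
Σ = (23) + (18) + (-18) + (-27) + (33) = 29
Area = |Σ|/2 = 14.5.
Net area = 843.5 − 14.5 = 829.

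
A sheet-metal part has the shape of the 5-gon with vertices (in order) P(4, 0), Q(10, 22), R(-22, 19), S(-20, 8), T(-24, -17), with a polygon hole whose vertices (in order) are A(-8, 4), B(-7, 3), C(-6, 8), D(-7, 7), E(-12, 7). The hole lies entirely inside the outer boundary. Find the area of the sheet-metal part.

771.5

Outer boundary:
Σ = (88) + (674) + (204) + (532) + (68) = 1566
Area = |Σ|/2 = 783.
Hole:
Cross-terms: 4, -38, 14, 35, 8  ⇒  Σ = 23
Area = |Σ|/2 = 11.5.
Net area = 783 − 11.5 = 771.5.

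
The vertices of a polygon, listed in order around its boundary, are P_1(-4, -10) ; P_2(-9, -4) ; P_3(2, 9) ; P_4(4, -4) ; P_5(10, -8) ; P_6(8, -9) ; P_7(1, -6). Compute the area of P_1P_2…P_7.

141

Apply Gauss's area formula: 2A = Σ (x_i·y_{i+1} − x_{i+1}·y_i), indices taken mod 7.
Σ = (-74) + (-73) + (-44) + (8) + (-26) + (-39) + (-34) = -282
Area = |Σ|/2 = 141.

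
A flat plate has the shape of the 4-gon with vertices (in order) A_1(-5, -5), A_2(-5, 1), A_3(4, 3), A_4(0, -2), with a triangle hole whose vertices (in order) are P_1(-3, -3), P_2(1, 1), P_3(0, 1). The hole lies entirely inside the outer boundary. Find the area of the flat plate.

Outer boundary:
Σ = (-30) + (-19) + (-8) + (-10) = -67
Area = |Σ|/2 = 33.5.
Hole:
Cross-terms: 0, 1, 3  ⇒  Σ = 4
Area = |Σ|/2 = 2.
Net area = 33.5 − 2 = 31.5.

31.5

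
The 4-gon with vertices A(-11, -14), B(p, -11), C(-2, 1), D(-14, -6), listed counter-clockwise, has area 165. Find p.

The doubled signed area Σ (x_i y_{i+1} − x_{i+1} y_i) is linear in p.
With p=0 it equals 255; the coefficient of p is 15 (from the two edges through B).
So 15·p + 255 = 2·165 = 330 ⇒ p = 5.

5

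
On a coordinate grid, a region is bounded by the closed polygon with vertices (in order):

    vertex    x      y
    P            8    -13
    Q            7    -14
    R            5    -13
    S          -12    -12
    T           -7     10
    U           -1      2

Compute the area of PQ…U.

234.5

Apply Gauss's area formula: 2A = Σ (x_i·y_{i+1} − x_{i+1}·y_i), indices taken mod 6.
Σ = (-21) + (-21) + (-216) + (-204) + (-4) + (-3) = -469
Area = |Σ|/2 = 234.5.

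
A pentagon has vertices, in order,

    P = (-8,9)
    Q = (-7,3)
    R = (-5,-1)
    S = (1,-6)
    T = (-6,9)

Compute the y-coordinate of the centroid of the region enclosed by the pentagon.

538/249

Apply the shoelace formula. First the cross-terms c_i = x_i·y_{i+1} − x_{i+1}·y_i:
  39, 22, 31, -27, 18  ⇒  2A = 83, A = 41.5.
Then Σ (y_i + y_{i+1})·c_i = 538, so ȳ = 538 / (6·41.5) = 538/249.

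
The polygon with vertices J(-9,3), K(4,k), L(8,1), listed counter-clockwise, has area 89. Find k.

Write out the shoelace sum; only the two edges meeting at K involve k:
2·Area = [((-9)·k − 4·3) + (4·1 − 8·k)] + 33
       = -17·k + 25 = 178
⇒ k = -9.

-9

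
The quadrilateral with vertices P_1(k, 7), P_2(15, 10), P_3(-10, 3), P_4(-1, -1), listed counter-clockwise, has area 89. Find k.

Write out the shoelace sum; only the two edges meeting at P_1 involve k:
2·Area = [((-1)·7 − k·(-1)) + (k·10 − 15·7)] + 158
       = 11·k + 46 = 178
⇒ k = 12.

12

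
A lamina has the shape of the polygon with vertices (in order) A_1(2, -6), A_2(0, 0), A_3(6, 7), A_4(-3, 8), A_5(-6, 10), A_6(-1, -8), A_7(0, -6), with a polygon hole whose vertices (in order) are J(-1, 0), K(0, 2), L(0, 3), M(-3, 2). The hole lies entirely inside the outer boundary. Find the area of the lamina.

Outer boundary:
Apply the surveyor's formula: 2A = Σ (x_i·y_{i+1} − x_{i+1}·y_i), indices taken mod 7.
Σ = (0) + (0) + (69) + (18) + (58) + (6) + (12) = 163
Area = |Σ|/2 = 81.5.
Hole:
Apply the surveyor's formula: 2A = Σ (x_i·y_{i+1} − x_{i+1}·y_i), indices taken mod 4.
Σ = (-2) + (0) + (9) + (2) = 9
Area = |Σ|/2 = 4.5.
Net area = 81.5 − 4.5 = 77.

77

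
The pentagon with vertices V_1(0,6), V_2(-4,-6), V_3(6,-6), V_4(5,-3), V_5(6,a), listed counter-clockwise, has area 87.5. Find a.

5

The doubled signed area Σ (x_i y_{i+1} − x_{i+1} y_i) is linear in a.
With a=0 it equals 150; the coefficient of a is 5 (from the two edges through V_5).
So 5·a + 150 = 2·87.5 = 175 ⇒ a = 5.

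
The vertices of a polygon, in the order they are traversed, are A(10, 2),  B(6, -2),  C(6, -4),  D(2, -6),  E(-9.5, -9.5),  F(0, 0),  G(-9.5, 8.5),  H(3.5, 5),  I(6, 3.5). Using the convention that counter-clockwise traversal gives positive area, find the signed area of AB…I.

-133

Apply the surveyor's formula: 2A = Σ (x_i·y_{i+1} − x_{i+1}·y_i), indices taken mod 9.
A→B: (10)(-2) − (6)(2) = -32
B→C: (6)(-4) − (6)(-2) = -12
C→D: (6)(-6) − (2)(-4) = -28
D→E: (2)(-9.5) − (-9.5)(-6) = -76
E→F: (-9.5)(0) − (0)(-9.5) = 0
F→G: (0)(8.5) − (-9.5)(0) = 0
G→H: (-9.5)(5) − (3.5)(8.5) = -77.25
H→I: (3.5)(3.5) − (6)(5) = -17.75
I→A: (6)(2) − (10)(3.5) = -23
Σ = -266
Signed area = Σ/2 = -133 (negative ⇒ clockwise traversal).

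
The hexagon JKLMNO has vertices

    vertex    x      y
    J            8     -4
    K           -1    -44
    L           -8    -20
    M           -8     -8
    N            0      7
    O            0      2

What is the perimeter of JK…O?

110

|JK| = √((-9)² + (-40)²) = √1681 = 41
|KL| = √((-7)² + (24)²) = √625 = 25
|LM| = √((0)² + (12)²) = √144 = 12
|MN| = √((8)² + (15)²) = √289 = 17
|NO| = √((0)² + (-5)²) = √25 = 5
|OJ| = √((8)² + (-6)²) = √100 = 10
Perimeter = 41 + 25 + 12 + 17 + 5 + 10 = 110.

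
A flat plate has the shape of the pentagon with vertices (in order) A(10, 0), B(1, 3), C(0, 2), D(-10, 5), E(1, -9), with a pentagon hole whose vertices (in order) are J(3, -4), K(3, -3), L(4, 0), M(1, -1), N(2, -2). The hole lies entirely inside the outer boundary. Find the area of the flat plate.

Outer boundary:
A→B: (10)(3) − (1)(0) = 30
B→C: (1)(2) − (0)(3) = 2
C→D: (0)(5) − (-10)(2) = 20
D→E: (-10)(-9) − (1)(5) = 85
E→A: (1)(0) − (10)(-9) = 90
Σ = 227
Area = |Σ|/2 = 113.5.
Hole:
Apply the shoelace (surveyor's) formula: 2A = Σ (x_i·y_{i+1} − x_{i+1}·y_i), indices taken mod 5.
Σ = (3) + (12) + (-4) + (0) + (-2) = 9
Area = |Σ|/2 = 4.5.
Net area = 113.5 − 4.5 = 109.

109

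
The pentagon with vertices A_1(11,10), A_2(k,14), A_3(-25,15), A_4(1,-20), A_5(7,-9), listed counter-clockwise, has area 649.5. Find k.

The doubled signed area Σ (x_i y_{i+1} − x_{i+1} y_i) is linear in k.
With k=0 it equals 1289; the coefficient of k is 5 (from the two edges through A_2).
So 5·k + 1289 = 2·649.5 = 1299 ⇒ k = 2.

2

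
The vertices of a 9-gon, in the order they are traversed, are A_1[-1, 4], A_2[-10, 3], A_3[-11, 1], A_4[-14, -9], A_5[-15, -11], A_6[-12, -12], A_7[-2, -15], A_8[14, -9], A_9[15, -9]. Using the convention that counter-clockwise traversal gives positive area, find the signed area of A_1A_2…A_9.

342

Apply Gauss's area formula: 2A = Σ (x_i·y_{i+1} − x_{i+1}·y_i), indices taken mod 9.
A_1→A_2: (-1)(3) − (-10)(4) = 37
A_2→A_3: (-10)(1) − (-11)(3) = 23
A_3→A_4: (-11)(-9) − (-14)(1) = 113
A_4→A_5: (-14)(-11) − (-15)(-9) = 19
A_5→A_6: (-15)(-12) − (-12)(-11) = 48
A_6→A_7: (-12)(-15) − (-2)(-12) = 156
A_7→A_8: (-2)(-9) − (14)(-15) = 228
A_8→A_9: (14)(-9) − (15)(-9) = 9
A_9→A_1: (15)(4) − (-1)(-9) = 51
Σ = 684
Signed area = Σ/2 = 342 (positive ⇒ counter-clockwise traversal).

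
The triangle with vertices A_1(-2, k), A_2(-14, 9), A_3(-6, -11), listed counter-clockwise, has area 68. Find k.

Write out the shoelace sum; only the two edges meeting at A_1 involve k:
2·Area = [((-6)·k − (-2)·(-11)) + ((-2)·9 − (-14)·k)] + 208
       = 8·k + 168 = 136
⇒ k = -4.

-4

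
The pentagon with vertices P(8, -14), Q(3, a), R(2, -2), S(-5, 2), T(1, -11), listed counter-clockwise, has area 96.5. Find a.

6

Write out the shoelace sum; only the two edges meeting at Q involve a:
2·Area = [(8·a − 3·(-14)) + (3·(-2) − 2·a)] + 121
       = 6·a + 157 = 193
⇒ a = 6.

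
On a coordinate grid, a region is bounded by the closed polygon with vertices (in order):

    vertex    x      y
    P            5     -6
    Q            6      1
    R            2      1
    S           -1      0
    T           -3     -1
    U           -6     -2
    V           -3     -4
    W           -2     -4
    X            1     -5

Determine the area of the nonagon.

51

Apply the surveyor's formula: 2A = Σ (x_i·y_{i+1} − x_{i+1}·y_i), indices taken mod 9.
Cross-terms: 41, 4, 1, 1, 0, 18, 4, 14, 19  ⇒  Σ = 102
Area = |Σ|/2 = 51.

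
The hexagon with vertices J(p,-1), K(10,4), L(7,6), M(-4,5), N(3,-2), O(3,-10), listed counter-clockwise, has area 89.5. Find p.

Write out the shoelace sum; only the two edges meeting at J involve p:
2·Area = [(3·(-1) − p·(-10)) + (p·4 − 10·(-1))] + 60
       = 14·p + 67 = 179
⇒ p = 8.

8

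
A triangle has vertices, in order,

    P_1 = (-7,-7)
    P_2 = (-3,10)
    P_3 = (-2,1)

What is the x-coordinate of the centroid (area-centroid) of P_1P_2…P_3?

-4

Apply the shoelace formula. First the cross-terms c_i = x_i·y_{i+1} − x_{i+1}·y_i:
  -91, 17, 21  ⇒  2A = -53, A = -26.5.
Then Σ (x_i + x_{i+1})·c_i = 636, so x̄ = 636 / (6·(-26.5)) = -4.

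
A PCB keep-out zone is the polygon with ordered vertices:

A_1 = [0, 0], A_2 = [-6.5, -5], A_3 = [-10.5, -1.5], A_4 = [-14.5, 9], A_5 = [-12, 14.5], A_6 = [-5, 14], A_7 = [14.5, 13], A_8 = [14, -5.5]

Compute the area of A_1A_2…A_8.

443.25

Σ = (0) + (-42.75) + (-116.25) + (-102.25) + (-95.5) + (-268) + (-261.75) + (0) = -886.5
Area = |Σ|/2 = 443.25.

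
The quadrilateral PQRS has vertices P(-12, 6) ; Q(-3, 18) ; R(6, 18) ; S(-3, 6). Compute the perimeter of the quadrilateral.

48

|PQ| = √((9)² + (12)²) = √225 = 15
|QR| = √((9)² + (0)²) = √81 = 9
|RS| = √((-9)² + (-12)²) = √225 = 15
|SP| = √((-9)² + (0)²) = √81 = 9
Perimeter = 15 + 9 + 15 + 9 = 48.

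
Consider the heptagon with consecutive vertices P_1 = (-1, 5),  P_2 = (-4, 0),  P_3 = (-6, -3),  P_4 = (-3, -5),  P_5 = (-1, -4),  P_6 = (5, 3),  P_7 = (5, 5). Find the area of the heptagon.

Σ = (20) + (12) + (21) + (7) + (17) + (10) + (30) = 117
Area = |Σ|/2 = 58.5.

58.5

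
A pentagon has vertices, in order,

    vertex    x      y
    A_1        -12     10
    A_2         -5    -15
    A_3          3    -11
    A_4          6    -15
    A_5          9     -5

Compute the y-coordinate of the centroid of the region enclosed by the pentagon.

Apply Gauss's area formula. First the cross-terms c_i = x_i·y_{i+1} − x_{i+1}·y_i:
  230, 100, 21, 105, 30  ⇒  2A = 486, A = 243.
Then Σ (y_i + y_{i+1})·c_i = -6246, so ȳ = -6246 / (6·243) = -347/81.

-347/81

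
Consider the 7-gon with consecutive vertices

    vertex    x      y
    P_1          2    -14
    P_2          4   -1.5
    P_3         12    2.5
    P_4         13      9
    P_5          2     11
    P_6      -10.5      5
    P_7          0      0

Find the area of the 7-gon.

Apply the surveyor's formula: 2A = Σ (x_i·y_{i+1} − x_{i+1}·y_i), indices taken mod 7.
P_1→P_2: (2)(-1.5) − (4)(-14) = 53
P_2→P_3: (4)(2.5) − (12)(-1.5) = 28
P_3→P_4: (12)(9) − (13)(2.5) = 75.5
P_4→P_5: (13)(11) − (2)(9) = 125
P_5→P_6: (2)(5) − (-10.5)(11) = 125.5
P_6→P_7: (-10.5)(0) − (0)(5) = 0
P_7→P_1: (0)(-14) − (2)(0) = 0
Σ = 407
Area = |Σ|/2 = 203.5.

203.5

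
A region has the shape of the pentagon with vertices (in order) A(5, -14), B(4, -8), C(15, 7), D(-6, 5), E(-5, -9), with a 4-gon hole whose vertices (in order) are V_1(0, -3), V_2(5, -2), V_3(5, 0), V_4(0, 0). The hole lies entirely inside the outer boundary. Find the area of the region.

Outer boundary:
Apply the surveyor's formula: 2A = Σ (x_i·y_{i+1} − x_{i+1}·y_i), indices taken mod 5.
A→B: (5)(-8) − (4)(-14) = 16
B→C: (4)(7) − (15)(-8) = 148
C→D: (15)(5) − (-6)(7) = 117
D→E: (-6)(-9) − (-5)(5) = 79
E→A: (-5)(-14) − (5)(-9) = 115
Σ = 475
Area = |Σ|/2 = 237.5.
Hole:
V_1→V_2: (0)(-2) − (5)(-3) = 15
V_2→V_3: (5)(0) − (5)(-2) = 10
V_3→V_4: (5)(0) − (0)(0) = 0
V_4→V_1: (0)(-3) − (0)(0) = 0
Σ = 25
Area = |Σ|/2 = 12.5.
Net area = 237.5 − 12.5 = 225.

225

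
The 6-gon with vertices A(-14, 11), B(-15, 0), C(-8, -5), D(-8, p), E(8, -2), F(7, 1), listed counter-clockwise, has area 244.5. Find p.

The doubled signed area Σ (x_i y_{i+1} − x_{i+1} y_i) is linear in p.
With p=0 it equals 329; the coefficient of p is -16 (from the two edges through D).
So -16·p + 329 = 2·244.5 = 489 ⇒ p = -10.

-10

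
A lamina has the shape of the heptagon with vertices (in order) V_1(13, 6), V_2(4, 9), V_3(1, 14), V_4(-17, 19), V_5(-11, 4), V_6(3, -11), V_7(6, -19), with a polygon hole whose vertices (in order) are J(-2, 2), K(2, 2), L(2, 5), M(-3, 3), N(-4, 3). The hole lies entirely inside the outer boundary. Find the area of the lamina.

Outer boundary:
Apply the shoelace formula: 2A = Σ (x_i·y_{i+1} − x_{i+1}·y_i), indices taken mod 7.
Σ = (93) + (47) + (257) + (141) + (109) + (9) + (283) = 939
Area = |Σ|/2 = 469.5.
Hole:
Cross-terms: -8, 6, 21, 3, -2  ⇒  Σ = 20
Area = |Σ|/2 = 10.
Net area = 469.5 − 10 = 459.5.

459.5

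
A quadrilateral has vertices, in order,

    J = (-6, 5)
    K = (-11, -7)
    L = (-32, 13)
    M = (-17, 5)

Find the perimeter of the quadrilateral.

|JK| = √((-5)² + (-12)²) = √169 = 13
|KL| = √((-21)² + (20)²) = √841 = 29
|LM| = √((15)² + (-8)²) = √289 = 17
|MJ| = √((11)² + (0)²) = √121 = 11
Perimeter = 13 + 29 + 17 + 11 = 70.

70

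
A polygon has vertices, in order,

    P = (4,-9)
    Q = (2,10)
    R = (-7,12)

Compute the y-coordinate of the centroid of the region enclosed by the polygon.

Apply the surveyor's formula. First the cross-terms c_i = x_i·y_{i+1} − x_{i+1}·y_i:
  58, 94, 15  ⇒  2A = 167, A = 83.5.
Then Σ (y_i + y_{i+1})·c_i = 2171, so ȳ = 2171 / (6·83.5) = 13/3.

13/3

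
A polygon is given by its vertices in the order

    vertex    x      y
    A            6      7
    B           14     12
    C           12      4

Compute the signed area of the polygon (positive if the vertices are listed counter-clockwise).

-27

Cross-terms: -26, -88, 60  ⇒  Σ = -54
Signed area = Σ/2 = -27 (negative ⇒ clockwise traversal).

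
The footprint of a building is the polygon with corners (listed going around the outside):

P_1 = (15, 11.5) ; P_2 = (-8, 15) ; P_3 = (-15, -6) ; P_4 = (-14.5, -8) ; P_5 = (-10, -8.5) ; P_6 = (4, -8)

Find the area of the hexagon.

473.125

Apply the surveyor's formula: 2A = Σ (x_i·y_{i+1} − x_{i+1}·y_i), indices taken mod 6.
Σ = (317) + (273) + (33) + (43.25) + (114) + (166) = 946.25
Area = |Σ|/2 = 473.125.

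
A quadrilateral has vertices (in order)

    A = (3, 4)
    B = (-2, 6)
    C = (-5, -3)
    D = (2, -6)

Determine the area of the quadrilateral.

Apply the surveyor's formula: 2A = Σ (x_i·y_{i+1} − x_{i+1}·y_i), indices taken mod 4.
A→B: (3)(6) − (-2)(4) = 26
B→C: (-2)(-3) − (-5)(6) = 36
C→D: (-5)(-6) − (2)(-3) = 36
D→A: (2)(4) − (3)(-6) = 26
Σ = 124
Area = |Σ|/2 = 62.

62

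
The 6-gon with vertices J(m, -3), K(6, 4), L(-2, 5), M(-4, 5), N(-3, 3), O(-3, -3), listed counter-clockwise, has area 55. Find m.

2

The doubled signed area Σ (x_i y_{i+1} − x_{i+1} y_i) is linear in m.
With m=0 it equals 96; the coefficient of m is 7 (from the two edges through J).
So 7·m + 96 = 2·55 = 110 ⇒ m = 2.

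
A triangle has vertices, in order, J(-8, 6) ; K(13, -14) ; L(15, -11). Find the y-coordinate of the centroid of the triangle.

-19/3

Apply Gauss's area formula. First the cross-terms c_i = x_i·y_{i+1} − x_{i+1}·y_i:
  34, 67, 2  ⇒  2A = 103, A = 51.5.
Then Σ (y_i + y_{i+1})·c_i = -1957, so ȳ = -1957 / (6·51.5) = -19/3.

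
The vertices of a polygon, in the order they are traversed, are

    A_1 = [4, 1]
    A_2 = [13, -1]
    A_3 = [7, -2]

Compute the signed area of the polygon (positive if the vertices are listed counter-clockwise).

A_1→A_2: (4)(-1) − (13)(1) = -17
A_2→A_3: (13)(-2) − (7)(-1) = -19
A_3→A_1: (7)(1) − (4)(-2) = 15
Σ = -21
Signed area = Σ/2 = -10.5 (negative ⇒ clockwise traversal).

-10.5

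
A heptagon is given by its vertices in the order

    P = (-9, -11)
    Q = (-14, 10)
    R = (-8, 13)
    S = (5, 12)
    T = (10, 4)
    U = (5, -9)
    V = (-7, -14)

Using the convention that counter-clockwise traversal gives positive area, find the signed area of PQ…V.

Σ = (-244) + (-102) + (-161) + (-100) + (-110) + (-133) + (-49) = -899
Signed area = Σ/2 = -449.5 (negative ⇒ clockwise traversal).

-449.5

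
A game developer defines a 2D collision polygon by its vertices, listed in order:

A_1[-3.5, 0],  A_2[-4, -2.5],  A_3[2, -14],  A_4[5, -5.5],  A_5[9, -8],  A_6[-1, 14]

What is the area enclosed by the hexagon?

Apply the shoelace (surveyor's) formula: 2A = Σ (x_i·y_{i+1} − x_{i+1}·y_i), indices taken mod 6.
Σ = (8.75) + (61) + (59) + (9.5) + (118) + (49) = 305.25
Area = |Σ|/2 = 152.625.

152.625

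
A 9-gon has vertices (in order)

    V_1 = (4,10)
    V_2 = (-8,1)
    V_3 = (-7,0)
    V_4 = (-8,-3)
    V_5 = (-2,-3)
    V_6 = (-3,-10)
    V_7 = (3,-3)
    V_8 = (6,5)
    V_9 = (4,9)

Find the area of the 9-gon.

V_1→V_2: (4)(1) − (-8)(10) = 84
V_2→V_3: (-8)(0) − (-7)(1) = 7
V_3→V_4: (-7)(-3) − (-8)(0) = 21
V_4→V_5: (-8)(-3) − (-2)(-3) = 18
V_5→V_6: (-2)(-10) − (-3)(-3) = 11
V_6→V_7: (-3)(-3) − (3)(-10) = 39
V_7→V_8: (3)(5) − (6)(-3) = 33
V_8→V_9: (6)(9) − (4)(5) = 34
V_9→V_1: (4)(10) − (4)(9) = 4
Σ = 251
Area = |Σ|/2 = 125.5.

125.5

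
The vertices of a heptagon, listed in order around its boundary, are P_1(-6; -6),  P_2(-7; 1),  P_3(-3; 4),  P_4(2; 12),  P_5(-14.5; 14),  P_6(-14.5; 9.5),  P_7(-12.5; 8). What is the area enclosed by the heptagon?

Apply Gauss's area formula: 2A = Σ (x_i·y_{i+1} − x_{i+1}·y_i), indices taken mod 7.
Cross-terms: -48, -25, -44, 202, 65.25, 2.75, 123  ⇒  Σ = 276
Area = |Σ|/2 = 138.

138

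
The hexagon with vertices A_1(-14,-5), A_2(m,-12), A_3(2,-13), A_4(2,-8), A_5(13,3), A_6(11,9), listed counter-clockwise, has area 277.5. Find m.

-11

Write out the shoelace sum; only the two edges meeting at A_2 involve m:
2·Area = [((-14)·(-12) − m·(-5)) + (m·(-13) − 2·(-12))] + 275
       = -8·m + 467 = 555
⇒ m = -11.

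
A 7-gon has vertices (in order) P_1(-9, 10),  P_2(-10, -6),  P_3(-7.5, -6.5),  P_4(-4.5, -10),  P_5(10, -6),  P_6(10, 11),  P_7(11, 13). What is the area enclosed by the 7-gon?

Σ = (154) + (20) + (45.75) + (127) + (170) + (9) + (227) = 752.75
Area = |Σ|/2 = 376.375.

376.375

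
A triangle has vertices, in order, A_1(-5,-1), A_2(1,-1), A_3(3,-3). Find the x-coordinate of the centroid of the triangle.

-1/3

Apply Gauss's area formula. First the cross-terms c_i = x_i·y_{i+1} − x_{i+1}·y_i:
  6, 0, -18  ⇒  2A = -12, A = -6.
Then Σ (x_i + x_{i+1})·c_i = 12, so x̄ = 12 / (6·(-6)) = -1/3.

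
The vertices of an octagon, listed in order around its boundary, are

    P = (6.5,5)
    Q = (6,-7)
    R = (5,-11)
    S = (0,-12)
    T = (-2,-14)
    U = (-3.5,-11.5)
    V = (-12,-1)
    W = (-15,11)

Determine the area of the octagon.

322.25

Apply the shoelace formula: 2A = Σ (x_i·y_{i+1} − x_{i+1}·y_i), indices taken mod 8.
Cross-terms: -75.5, -31, -60, -24, -26, -134.5, -147, -146.5  ⇒  Σ = -644.5
Area = |Σ|/2 = 322.25.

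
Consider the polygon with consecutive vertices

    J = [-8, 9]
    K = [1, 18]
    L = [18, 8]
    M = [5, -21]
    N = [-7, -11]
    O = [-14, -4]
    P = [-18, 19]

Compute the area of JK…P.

Apply the shoelace formula: 2A = Σ (x_i·y_{i+1} − x_{i+1}·y_i), indices taken mod 7.
J→K: (-8)(18) − (1)(9) = -153
K→L: (1)(8) − (18)(18) = -316
L→M: (18)(-21) − (5)(8) = -418
M→N: (5)(-11) − (-7)(-21) = -202
N→O: (-7)(-4) − (-14)(-11) = -126
O→P: (-14)(19) − (-18)(-4) = -338
P→J: (-18)(9) − (-8)(19) = -10
Σ = -1563
Area = |Σ|/2 = 781.5.

781.5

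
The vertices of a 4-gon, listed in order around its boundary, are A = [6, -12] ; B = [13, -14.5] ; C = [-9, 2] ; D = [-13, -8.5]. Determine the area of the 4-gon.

Cross-terms: 69, -104.5, 102.5, 207  ⇒  Σ = 274
Area = |Σ|/2 = 137.

137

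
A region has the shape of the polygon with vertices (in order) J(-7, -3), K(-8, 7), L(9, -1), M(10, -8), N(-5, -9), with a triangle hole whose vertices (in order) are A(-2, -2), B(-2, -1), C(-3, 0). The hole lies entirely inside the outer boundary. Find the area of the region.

Outer boundary:
Cross-terms: -73, -55, -62, -130, -48  ⇒  Σ = -368
Area = |Σ|/2 = 184.
Hole:
Apply the shoelace (surveyor's) formula: 2A = Σ (x_i·y_{i+1} − x_{i+1}·y_i), indices taken mod 3.
Σ = (-2) + (-3) + (6) = 1
Area = |Σ|/2 = 0.5.
Net area = 184 − 0.5 = 183.5.

183.5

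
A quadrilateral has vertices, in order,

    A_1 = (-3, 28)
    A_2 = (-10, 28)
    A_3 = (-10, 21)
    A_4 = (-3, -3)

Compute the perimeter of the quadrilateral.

70

|A_1A_2| = √((-7)² + (0)²) = √49 = 7
|A_2A_3| = √((0)² + (-7)²) = √49 = 7
|A_3A_4| = √((7)² + (-24)²) = √625 = 25
|A_4A_1| = √((0)² + (31)²) = √961 = 31
Perimeter = 7 + 7 + 25 + 31 = 70.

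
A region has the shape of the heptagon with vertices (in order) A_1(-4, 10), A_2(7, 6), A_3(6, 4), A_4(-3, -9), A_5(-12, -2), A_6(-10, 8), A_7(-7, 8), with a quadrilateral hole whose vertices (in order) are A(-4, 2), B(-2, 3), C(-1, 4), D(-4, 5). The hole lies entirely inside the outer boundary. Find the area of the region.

207

Outer boundary:
A_1→A_2: (-4)(6) − (7)(10) = -94
A_2→A_3: (7)(4) − (6)(6) = -8
A_3→A_4: (6)(-9) − (-3)(4) = -42
A_4→A_5: (-3)(-2) − (-12)(-9) = -102
A_5→A_6: (-12)(8) − (-10)(-2) = -116
A_6→A_7: (-10)(8) − (-7)(8) = -24
A_7→A_1: (-7)(10) − (-4)(8) = -38
Σ = -424
Area = |Σ|/2 = 212.
Hole:
Apply the shoelace (surveyor's) formula: 2A = Σ (x_i·y_{i+1} − x_{i+1}·y_i), indices taken mod 4.
Σ = (-8) + (-5) + (11) + (12) = 10
Area = |Σ|/2 = 5.
Net area = 212 − 5 = 207.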